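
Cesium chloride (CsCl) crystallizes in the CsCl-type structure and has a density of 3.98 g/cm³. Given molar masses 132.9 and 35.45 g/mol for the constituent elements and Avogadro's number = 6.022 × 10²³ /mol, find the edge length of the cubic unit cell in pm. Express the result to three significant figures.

M(CsCl) = 168.35 g/mol; Z = 1 formula unit per cell.
a³ = Z·M/(N_A·ρ) = 1 × 168.35 / (6.022 × 10²³ × 3.98) = 7.024 × 10^-23 cm³, so a = 4.126 × 10^-8 cm = 413 pm.

413 pm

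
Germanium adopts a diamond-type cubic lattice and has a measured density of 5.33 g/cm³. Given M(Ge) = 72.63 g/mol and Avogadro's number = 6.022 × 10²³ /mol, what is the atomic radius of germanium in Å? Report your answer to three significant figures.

For a diamond cubic cell (Z = 8), a³ = Z·M/(N_A·ρ) = 8 × 72.63 / (6.022 × 10²³ × 5.330) = 1.810 × 10^-22 cm³, so a = 5.657 × 10^-8 cm = 5.657 Å.
Nearest neighbors lie along the body diagonal with √3·a = 8r, so r = 0.2165 × a = 1.22 Å.

1.22 Å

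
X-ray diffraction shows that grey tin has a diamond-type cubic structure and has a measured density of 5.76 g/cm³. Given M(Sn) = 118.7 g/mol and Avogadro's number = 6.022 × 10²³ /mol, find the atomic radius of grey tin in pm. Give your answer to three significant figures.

For a diamond cubic cell (Z = 8), a³ = Z·M/(N_A·ρ) = 8 × 118.7 / (6.022 × 10²³ × 5.760) = 2.738 × 10^-22 cm³, so a = 6.493 × 10^-8 cm = 649.3 pm.
Nearest neighbors lie along the body diagonal with √3·a = 8r, so r = 0.2165 × a = 141 pm.

141 pm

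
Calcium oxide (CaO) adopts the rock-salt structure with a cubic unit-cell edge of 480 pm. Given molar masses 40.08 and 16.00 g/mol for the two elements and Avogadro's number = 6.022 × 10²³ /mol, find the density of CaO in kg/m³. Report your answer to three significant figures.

The rock-salt structure contains Z = 4 formula units per cell; M(CaO) = 40.08 + 16.00 = 56.08 g/mol.
a³ = (4.800 × 10^-8 cm)³ = 1.106 × 10^-22 cm³.
ρ = 4 × 56.08 / (6.022 × 10²³ × 1.106 × 10^-22) = 3.368 g/cm³ = 3370 kg/m³.

3370 kg/m³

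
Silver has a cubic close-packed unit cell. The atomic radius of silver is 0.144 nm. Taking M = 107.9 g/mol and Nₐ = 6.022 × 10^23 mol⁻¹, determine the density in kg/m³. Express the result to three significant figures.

10600 kg/m³

In an FCC lattice, atoms touch along the face diagonal, so √2·a = 4r, giving a = 0.4073 nm = 4.073 × 10^-8 cm.
With Z = 4, ρ = Z·M/(N_A·a³) = 4 × 107.9 / (6.022 × 10²³ × 6.757 × 10^-23) = 10.61 g/cm³ = 10600 kg/m³.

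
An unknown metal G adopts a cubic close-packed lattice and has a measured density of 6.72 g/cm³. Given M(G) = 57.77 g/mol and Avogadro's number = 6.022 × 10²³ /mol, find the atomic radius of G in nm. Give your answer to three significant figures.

For an FCC cell (Z = 4), a³ = Z·M/(N_A·ρ) = 4 × 57.77 / (6.022 × 10²³ × 6.720) = 5.710 × 10^-23 cm³, so a = 3.851 × 10^-8 cm = 0.3851 nm.
Atoms touch along the face diagonal, so √2·a = 4r, so r = 0.3536 × a = 0.136 nm.

0.136 nm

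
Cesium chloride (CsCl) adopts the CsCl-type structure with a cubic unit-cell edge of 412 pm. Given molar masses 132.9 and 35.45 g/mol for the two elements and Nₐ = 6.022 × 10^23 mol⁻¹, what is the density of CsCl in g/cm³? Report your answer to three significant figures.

The CsCl-type structure contains Z = 1 formula unit per cell; M(CsCl) = 132.9 + 35.45 = 168.35 g/mol.
a³ = (4.120 × 10^-8 cm)³ = 6.993 × 10^-23 cm³.
ρ = 1 × 168.35 / (6.022 × 10²³ × 6.993 × 10^-23) = 3.997 g/cm³.

4.00 g/cm³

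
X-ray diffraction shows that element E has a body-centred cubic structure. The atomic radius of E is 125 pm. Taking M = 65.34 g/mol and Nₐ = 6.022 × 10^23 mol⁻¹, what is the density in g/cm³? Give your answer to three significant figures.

In a BCC lattice, atoms touch along the body diagonal, so √3·a = 4r, giving a = 288.7 pm = 2.887 × 10^-8 cm.
With Z = 2, ρ = Z·M/(N_A·a³) = 2 × 65.34 / (6.022 × 10²³ × 2.406 × 10^-23) = 9.021 g/cm³.

9.02 g/cm³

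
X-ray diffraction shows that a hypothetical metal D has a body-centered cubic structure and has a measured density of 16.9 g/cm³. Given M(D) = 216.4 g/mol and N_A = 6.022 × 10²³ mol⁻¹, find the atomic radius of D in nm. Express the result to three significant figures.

0.151 nm

For a BCC cell (Z = 2), a³ = Z·M/(N_A·ρ) = 2 × 216.4 / (6.022 × 10²³ × 16.90) = 4.253 × 10^-23 cm³, so a = 3.490 × 10^-8 cm = 0.3490 nm.
Atoms touch along the body diagonal, so √3·a = 4r, so r = 0.4330 × a = 0.151 nm.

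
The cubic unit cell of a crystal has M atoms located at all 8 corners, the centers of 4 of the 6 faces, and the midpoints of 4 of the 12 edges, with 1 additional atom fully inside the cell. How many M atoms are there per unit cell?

Corner atoms are shared by 8 cells (1/8 each), face atoms by 2 (1/2 each), edge atoms by 4 (1/4 each), interior atoms are unshared.
Net atoms = 8 × 1/8 + 4 × 1/2 + 4 × 1/4 + 1 = 1 + 2 + 1 + 1 = 5.

5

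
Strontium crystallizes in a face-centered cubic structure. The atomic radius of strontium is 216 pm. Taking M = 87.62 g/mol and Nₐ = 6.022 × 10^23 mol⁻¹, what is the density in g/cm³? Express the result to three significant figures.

In an FCC lattice, atoms touch along the face diagonal, so √2·a = 4r, giving a = 610.9 pm = 6.109 × 10^-8 cm.
With Z = 4, ρ = Z·M/(N_A·a³) = 4 × 87.62 / (6.022 × 10²³ × 2.280 × 10^-22) = 2.552 g/cm³.

2.55 g/cm³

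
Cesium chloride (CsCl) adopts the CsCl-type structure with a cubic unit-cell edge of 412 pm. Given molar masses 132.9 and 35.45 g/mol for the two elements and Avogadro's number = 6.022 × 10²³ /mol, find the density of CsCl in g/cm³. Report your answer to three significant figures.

4.00 g/cm³

The CsCl-type structure contains Z = 1 formula unit per cell; M(CsCl) = 132.9 + 35.45 = 168.35 g/mol.
a³ = (4.120 × 10^-8 cm)³ = 6.993 × 10^-23 cm³.
ρ = 1 × 168.35 / (6.022 × 10²³ × 6.993 × 10^-23) = 3.997 g/cm³.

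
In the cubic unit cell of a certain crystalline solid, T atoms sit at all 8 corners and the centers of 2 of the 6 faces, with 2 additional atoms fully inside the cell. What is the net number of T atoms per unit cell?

Corner atoms are shared by 8 cells (1/8 each), face atoms by 2 (1/2 each), interior atoms are unshared.
Net atoms = 8 × 1/8 + 2 × 1/2 + 2 = 1 + 1 + 2 = 4.

4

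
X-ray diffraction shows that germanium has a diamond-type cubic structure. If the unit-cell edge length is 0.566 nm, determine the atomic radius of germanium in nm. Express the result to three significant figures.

0.123 nm

In a diamond cubic lattice, nearest neighbors lie along the body diagonal with √3·a = 8r.
r = √3·a/8 = 1.7321 × 0.566 / 8 = 0.123 nm.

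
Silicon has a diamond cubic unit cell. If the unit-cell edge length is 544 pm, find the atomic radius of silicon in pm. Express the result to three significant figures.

In a diamond cubic lattice, nearest neighbors lie along the body diagonal with √3·a = 8r.
r = √3·a/8 = 1.7321 × 544 / 8 = 118 pm.

118 pm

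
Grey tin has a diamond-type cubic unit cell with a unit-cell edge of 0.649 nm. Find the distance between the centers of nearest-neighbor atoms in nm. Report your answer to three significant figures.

0.281 nm

In a diamond cubic structure, nearest neighbors lie along the body diagonal with √3·a = 8r; the nearest-neighbor distance equals 2r = 0.4330·a.
d = 0.4330 × 0.649 = 0.281 nm.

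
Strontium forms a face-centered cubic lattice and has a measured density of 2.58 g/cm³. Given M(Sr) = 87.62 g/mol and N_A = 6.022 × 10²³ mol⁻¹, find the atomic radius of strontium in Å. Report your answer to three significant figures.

For an FCC cell (Z = 4), a³ = Z·M/(N_A·ρ) = 4 × 87.62 / (6.022 × 10²³ × 2.580) = 2.256 × 10^-22 cm³, so a = 6.087 × 10^-8 cm = 6.087 Å.
Atoms touch along the face diagonal, so √2·a = 4r, so r = 0.3536 × a = 2.15 Å.

2.15 Å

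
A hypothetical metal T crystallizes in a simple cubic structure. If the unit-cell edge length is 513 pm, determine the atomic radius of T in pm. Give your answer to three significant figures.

257 pm

In a simple cubic lattice, atoms touch along the cell edge, so a = 2r.
r = a/2 = 513/2 = 257 pm.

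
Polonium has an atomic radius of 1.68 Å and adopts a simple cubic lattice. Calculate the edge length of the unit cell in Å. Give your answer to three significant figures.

In a simple cubic lattice, atoms touch along the cell edge, so a = 2r.
a = 2r = 2 × 1.68 = 3.36 Å.

3.36 Å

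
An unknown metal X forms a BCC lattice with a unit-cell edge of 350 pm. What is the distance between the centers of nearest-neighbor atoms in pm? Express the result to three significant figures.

In a BCC structure, atoms touch along the body diagonal, so √3·a = 4r; the nearest-neighbor distance equals 2r = 0.8660·a.
d = 0.8660 × 350 = 303 pm.

303 pm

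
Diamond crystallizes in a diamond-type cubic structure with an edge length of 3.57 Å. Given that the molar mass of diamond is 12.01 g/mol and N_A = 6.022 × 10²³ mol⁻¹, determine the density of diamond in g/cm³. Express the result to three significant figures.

A diamond cubic unit cell contains Z = 8 atoms.
Cell volume: a³ = (3.57 Å)³ = (3.570 × 10^-8 cm)³ = 4.550 × 10^-23 cm³.
ρ = Z·M/(N_A·a³) = 8 × 12.01 / (6.022 × 10²³ × 4.550 × 10^-23) = 3.507 g/cm³.

3.51 g/cm³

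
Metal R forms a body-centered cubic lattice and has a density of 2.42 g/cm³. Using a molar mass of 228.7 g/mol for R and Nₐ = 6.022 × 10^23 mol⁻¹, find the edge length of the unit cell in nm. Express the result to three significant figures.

0.680 nm

With Z = 2 atoms per BCC cell, a³ = Z·M/(N_A·ρ) = 2 × 228.7 / (6.022 × 10²³ × 2.420 g/cm³) = 3.139 × 10^-22 cm³.
a = (3.139 × 10^-22)^(1/3) = 6.796 × 10^-8 cm = 0.680 nm.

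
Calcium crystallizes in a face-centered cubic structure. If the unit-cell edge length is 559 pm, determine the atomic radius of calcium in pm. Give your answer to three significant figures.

In an FCC lattice, atoms touch along the face diagonal, so √2·a = 4r.
r = √2·a/4 = 1.4142 × 559 / 4 = 198 pm.

198 pm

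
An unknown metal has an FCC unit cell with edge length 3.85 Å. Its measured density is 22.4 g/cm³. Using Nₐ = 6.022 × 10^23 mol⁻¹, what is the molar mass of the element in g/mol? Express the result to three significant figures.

192 g/mol

An FCC cell has Z = 4 atoms; a = 3.850 × 10^-8 cm.
M = ρ·N_A·a³/Z = 22.4 × 6.022 × 10²³ × 5.707 × 10^-23 / 4 = 192 g/mol.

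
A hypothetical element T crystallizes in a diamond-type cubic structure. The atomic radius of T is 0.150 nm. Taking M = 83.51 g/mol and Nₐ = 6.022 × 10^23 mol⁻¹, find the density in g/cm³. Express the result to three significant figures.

In a diamond cubic lattice, nearest neighbors lie along the body diagonal with √3·a = 8r, giving a = 0.6928 nm = 6.928 × 10^-8 cm.
With Z = 8, ρ = Z·M/(N_A·a³) = 8 × 83.51 / (6.022 × 10²³ × 3.326 × 10^-22) = 3.336 g/cm³.

3.34 g/cm³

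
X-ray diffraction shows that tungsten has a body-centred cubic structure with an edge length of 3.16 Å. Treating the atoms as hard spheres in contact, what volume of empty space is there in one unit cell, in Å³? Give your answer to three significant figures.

10.1 Å³

In a BCC lattice atoms touch along the body diagonal, so √3·a = 4r, so r = 0.4330a = 1.368 Å.
V_cell = a³ = 31.55 Å³; V_atoms = 2 × (4/3)πr³ = 21.46 Å³.
Empty space = 31.55 − 21.46 = 10.1 Å³.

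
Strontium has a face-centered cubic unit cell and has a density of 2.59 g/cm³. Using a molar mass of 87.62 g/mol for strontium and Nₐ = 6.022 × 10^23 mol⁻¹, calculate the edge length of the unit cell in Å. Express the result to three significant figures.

6.08 Å

With Z = 4 atoms per FCC cell, a³ = Z·M/(N_A·ρ) = 4 × 87.62 / (6.022 × 10²³ × 2.590 g/cm³) = 2.247 × 10^-22 cm³.
a = (2.247 × 10^-22)^(1/3) = 6.080 × 10^-8 cm = 6.08 Å.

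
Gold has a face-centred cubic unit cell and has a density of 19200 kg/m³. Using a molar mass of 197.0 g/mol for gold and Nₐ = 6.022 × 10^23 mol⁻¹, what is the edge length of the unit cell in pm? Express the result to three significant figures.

With Z = 4 atoms per FCC cell, a³ = Z·M/(N_A·ρ) = 4 × 197.0 / (6.022 × 10²³ × 19.20 g/cm³) = 6.815 × 10^-23 cm³.
a = (6.815 × 10^-23)^(1/3) = 4.085 × 10^-8 cm = 408 pm.

408 pm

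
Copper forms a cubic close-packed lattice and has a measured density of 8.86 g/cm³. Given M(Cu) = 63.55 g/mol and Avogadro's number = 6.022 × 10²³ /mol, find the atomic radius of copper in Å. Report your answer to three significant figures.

1.28 Å

For an FCC cell (Z = 4), a³ = Z·M/(N_A·ρ) = 4 × 63.55 / (6.022 × 10²³ × 8.860) = 4.764 × 10^-23 cm³, so a = 3.625 × 10^-8 cm = 3.625 Å.
Atoms touch along the face diagonal, so √2·a = 4r, so r = 0.3536 × a = 1.28 Å.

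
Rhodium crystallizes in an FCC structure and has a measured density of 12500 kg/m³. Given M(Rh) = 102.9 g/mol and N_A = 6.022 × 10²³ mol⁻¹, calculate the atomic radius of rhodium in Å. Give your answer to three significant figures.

For an FCC cell (Z = 4), a³ = Z·M/(N_A·ρ) = 4 × 102.9 / (6.022 × 10²³ × 12.50) = 5.468 × 10^-23 cm³, so a = 3.796 × 10^-8 cm = 3.796 Å.
Atoms touch along the face diagonal, so √2·a = 4r, so r = 0.3536 × a = 1.34 Å.

1.34 Å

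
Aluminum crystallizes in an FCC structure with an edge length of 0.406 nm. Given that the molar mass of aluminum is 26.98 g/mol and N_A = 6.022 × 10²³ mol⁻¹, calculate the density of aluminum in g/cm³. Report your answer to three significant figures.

An FCC unit cell contains Z = 4 atoms.
Cell volume: a³ = (0.406 nm)³ = (4.060 × 10^-8 cm)³ = 6.692 × 10^-23 cm³.
ρ = Z·M/(N_A·a³) = 4 × 26.98 / (6.022 × 10²³ × 6.692 × 10^-23) = 2.678 g/cm³.

2.68 g/cm³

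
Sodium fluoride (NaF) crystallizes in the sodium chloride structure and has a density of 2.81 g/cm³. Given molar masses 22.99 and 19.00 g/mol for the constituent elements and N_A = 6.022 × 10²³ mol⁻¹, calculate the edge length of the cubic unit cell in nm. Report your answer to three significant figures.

M(NaF) = 41.99 g/mol; Z = 4 formula units per cell.
a³ = Z·M/(N_A·ρ) = 4 × 41.99 / (6.022 × 10²³ × 2.81) = 9.926 × 10^-23 cm³, so a = 4.630 × 10^-8 cm = 0.463 nm.

0.463 nm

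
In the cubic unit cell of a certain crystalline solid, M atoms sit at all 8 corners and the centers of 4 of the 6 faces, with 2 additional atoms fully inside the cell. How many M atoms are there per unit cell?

Corner atoms are shared by 8 cells (1/8 each), face atoms by 2 (1/2 each), interior atoms are unshared.
Net atoms = 8 × 1/8 + 4 × 1/2 + 2 = 1 + 2 + 2 = 5.

5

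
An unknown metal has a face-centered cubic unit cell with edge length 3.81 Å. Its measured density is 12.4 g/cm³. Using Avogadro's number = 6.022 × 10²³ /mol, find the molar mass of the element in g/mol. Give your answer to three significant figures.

An FCC cell has Z = 4 atoms; a = 3.810 × 10^-8 cm.
M = ρ·N_A·a³/Z = 12.4 × 6.022 × 10²³ × 5.531 × 10^-23 / 4 = 103 g/mol.

103 g/mol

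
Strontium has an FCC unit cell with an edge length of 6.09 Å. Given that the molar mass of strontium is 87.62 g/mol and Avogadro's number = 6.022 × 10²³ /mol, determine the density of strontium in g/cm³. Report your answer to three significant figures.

An FCC unit cell contains Z = 4 atoms.
Cell volume: a³ = (6.09 Å)³ = (6.090 × 10^-8 cm)³ = 2.259 × 10^-22 cm³.
ρ = Z·M/(N_A·a³) = 4 × 87.62 / (6.022 × 10²³ × 2.259 × 10^-22) = 2.577 g/cm³.

2.58 g/cm³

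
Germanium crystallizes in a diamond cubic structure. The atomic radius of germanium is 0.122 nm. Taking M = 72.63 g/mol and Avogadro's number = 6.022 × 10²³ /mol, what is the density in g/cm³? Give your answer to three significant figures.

In a diamond cubic lattice, nearest neighbors lie along the body diagonal with √3·a = 8r, giving a = 0.5635 nm = 5.635 × 10^-8 cm.
With Z = 8, ρ = Z·M/(N_A·a³) = 8 × 72.63 / (6.022 × 10²³ × 1.789 × 10^-22) = 5.393 g/cm³.

5.39 g/cm³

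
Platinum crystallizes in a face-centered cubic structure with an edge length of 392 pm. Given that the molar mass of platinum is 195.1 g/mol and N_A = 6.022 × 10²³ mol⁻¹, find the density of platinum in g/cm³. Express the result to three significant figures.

An FCC unit cell contains Z = 4 atoms.
Cell volume: a³ = (392 pm)³ = (3.920 × 10^-8 cm)³ = 6.024 × 10^-23 cm³.
ρ = Z·M/(N_A·a³) = 4 × 195.1 / (6.022 × 10²³ × 6.024 × 10^-23) = 21.51 g/cm³.

21.5 g/cm³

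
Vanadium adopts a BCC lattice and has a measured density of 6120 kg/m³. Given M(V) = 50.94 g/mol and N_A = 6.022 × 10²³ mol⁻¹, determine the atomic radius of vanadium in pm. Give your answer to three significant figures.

For a BCC cell (Z = 2), a³ = Z·M/(N_A·ρ) = 2 × 50.94 / (6.022 × 10²³ × 6.120) = 2.764 × 10^-23 cm³, so a = 3.024 × 10^-8 cm = 302.4 pm.
Atoms touch along the body diagonal, so √3·a = 4r, so r = 0.4330 × a = 131 pm.

131 pm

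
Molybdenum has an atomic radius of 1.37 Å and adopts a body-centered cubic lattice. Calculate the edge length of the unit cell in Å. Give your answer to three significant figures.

3.16 Å

In a BCC lattice, atoms touch along the body diagonal, so √3·a = 4r.
a = 4r/√3 = 4 × 1.37 / 1.7321 = 3.16 Å.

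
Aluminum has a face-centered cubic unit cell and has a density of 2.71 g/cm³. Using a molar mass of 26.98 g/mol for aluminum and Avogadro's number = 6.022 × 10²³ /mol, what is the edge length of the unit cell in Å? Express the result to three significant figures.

4.04 Å

With Z = 4 atoms per FCC cell, a³ = Z·M/(N_A·ρ) = 4 × 26.98 / (6.022 × 10²³ × 2.710 g/cm³) = 6.613 × 10^-23 cm³.
a = (6.613 × 10^-23)^(1/3) = 4.044 × 10^-8 cm = 4.04 Å.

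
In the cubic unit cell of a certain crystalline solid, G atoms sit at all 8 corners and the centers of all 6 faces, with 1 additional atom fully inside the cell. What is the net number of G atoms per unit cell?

5

Corner atoms are shared by 8 cells (1/8 each), face atoms by 2 (1/2 each), interior atoms are unshared.
Net atoms = 8 × 1/8 + 6 × 1/2 + 1 = 1 + 3 + 1 = 5.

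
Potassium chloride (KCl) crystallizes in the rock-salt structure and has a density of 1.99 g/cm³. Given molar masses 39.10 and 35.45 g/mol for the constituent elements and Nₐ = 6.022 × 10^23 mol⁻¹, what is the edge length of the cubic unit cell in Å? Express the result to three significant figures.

6.29 Å

M(KCl) = 74.55 g/mol; Z = 4 formula units per cell.
a³ = Z·M/(N_A·ρ) = 4 × 74.55 / (6.022 × 10²³ × 1.99) = 2.488 × 10^-22 cm³, so a = 6.290 × 10^-8 cm = 6.29 Å.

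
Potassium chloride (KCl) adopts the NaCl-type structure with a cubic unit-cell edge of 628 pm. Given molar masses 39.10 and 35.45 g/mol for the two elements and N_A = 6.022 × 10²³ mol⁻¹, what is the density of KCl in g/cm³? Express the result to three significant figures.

The NaCl-type structure contains Z = 4 formula units per cell; M(KCl) = 39.10 + 35.45 = 74.55 g/mol.
a³ = (6.280 × 10^-8 cm)³ = 2.477 × 10^-22 cm³.
ρ = 4 × 74.55 / (6.022 × 10²³ × 2.477 × 10^-22) = 1.999 g/cm³.

2.00 g/cm³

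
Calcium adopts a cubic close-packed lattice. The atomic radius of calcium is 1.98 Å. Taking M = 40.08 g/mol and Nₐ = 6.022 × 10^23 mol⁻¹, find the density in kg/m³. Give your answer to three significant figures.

In an FCC lattice, atoms touch along the face diagonal, so √2·a = 4r, giving a = 5.600 Å = 5.600 × 10^-8 cm.
With Z = 4, ρ = Z·M/(N_A·a³) = 4 × 40.08 / (6.022 × 10²³ × 1.756 × 10^-22) = 1.516 g/cm³ = 1520 kg/m³.

1520 kg/m³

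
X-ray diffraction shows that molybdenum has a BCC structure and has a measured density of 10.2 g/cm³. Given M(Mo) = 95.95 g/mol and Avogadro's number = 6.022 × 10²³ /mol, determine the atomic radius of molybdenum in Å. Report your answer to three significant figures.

For a BCC cell (Z = 2), a³ = Z·M/(N_A·ρ) = 2 × 95.95 / (6.022 × 10²³ × 10.20) = 3.124 × 10^-23 cm³, so a = 3.150 × 10^-8 cm = 3.150 Å.
Atoms touch along the body diagonal, so √3·a = 4r, so r = 0.4330 × a = 1.36 Å.

1.36 Å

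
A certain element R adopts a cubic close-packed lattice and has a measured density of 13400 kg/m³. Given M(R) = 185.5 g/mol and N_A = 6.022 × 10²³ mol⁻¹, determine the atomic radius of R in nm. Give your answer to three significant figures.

For an FCC cell (Z = 4), a³ = Z·M/(N_A·ρ) = 4 × 185.5 / (6.022 × 10²³ × 13.40) = 9.195 × 10^-23 cm³, so a = 4.514 × 10^-8 cm = 0.4514 nm.
Atoms touch along the face diagonal, so √2·a = 4r, so r = 0.3536 × a = 0.160 nm.

0.160 nm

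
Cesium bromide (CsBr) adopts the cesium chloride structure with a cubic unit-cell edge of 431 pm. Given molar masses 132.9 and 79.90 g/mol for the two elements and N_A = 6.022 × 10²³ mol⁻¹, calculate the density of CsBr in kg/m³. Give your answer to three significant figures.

The cesium chloride structure contains Z = 1 formula unit per cell; M(CsBr) = 132.9 + 79.90 = 212.8 g/mol.
a³ = (4.310 × 10^-8 cm)³ = 8.006 × 10^-23 cm³.
ρ = 1 × 212.8 / (6.022 × 10²³ × 8.006 × 10^-23) = 4.414 g/cm³ = 4410 kg/m³.

4410 kg/m³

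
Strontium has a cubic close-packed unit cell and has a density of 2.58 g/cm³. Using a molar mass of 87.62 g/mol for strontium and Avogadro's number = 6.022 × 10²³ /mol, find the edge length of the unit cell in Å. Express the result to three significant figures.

6.09 Å

With Z = 4 atoms per FCC cell, a³ = Z·M/(N_A·ρ) = 4 × 87.62 / (6.022 × 10²³ × 2.580 g/cm³) = 2.256 × 10^-22 cm³.
a = (2.256 × 10^-22)^(1/3) = 6.087 × 10^-8 cm = 6.09 Å.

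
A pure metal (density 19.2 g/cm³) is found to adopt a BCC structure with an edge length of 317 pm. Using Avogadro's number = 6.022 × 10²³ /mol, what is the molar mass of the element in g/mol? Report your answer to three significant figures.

A BCC cell has Z = 2 atoms; a = 3.170 × 10^-8 cm.
M = ρ·N_A·a³/Z = 19.2 × 6.022 × 10²³ × 3.186 × 10^-23 / 2 = 184 g/mol.

184 g/mol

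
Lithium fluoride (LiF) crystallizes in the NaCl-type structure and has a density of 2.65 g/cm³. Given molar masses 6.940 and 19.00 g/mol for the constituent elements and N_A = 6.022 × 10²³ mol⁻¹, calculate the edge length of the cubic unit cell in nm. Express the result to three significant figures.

0.402 nm

M(LiF) = 25.94 g/mol; Z = 4 formula units per cell.
a³ = Z·M/(N_A·ρ) = 4 × 25.94 / (6.022 × 10²³ × 2.65) = 6.502 × 10^-23 cm³, so a = 4.021 × 10^-8 cm = 0.402 nm.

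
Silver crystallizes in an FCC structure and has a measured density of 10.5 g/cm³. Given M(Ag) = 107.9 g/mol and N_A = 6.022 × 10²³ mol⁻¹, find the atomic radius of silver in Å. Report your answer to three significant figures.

1.44 Å

For an FCC cell (Z = 4), a³ = Z·M/(N_A·ρ) = 4 × 107.9 / (6.022 × 10²³ × 10.50) = 6.826 × 10^-23 cm³, so a = 4.087 × 10^-8 cm = 4.087 Å.
Atoms touch along the face diagonal, so √2·a = 4r, so r = 0.3536 × a = 1.44 Å.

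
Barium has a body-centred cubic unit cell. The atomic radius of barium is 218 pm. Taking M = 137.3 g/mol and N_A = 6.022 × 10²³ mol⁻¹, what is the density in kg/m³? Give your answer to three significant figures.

In a BCC lattice, atoms touch along the body diagonal, so √3·a = 4r, giving a = 503.4 pm = 5.034 × 10^-8 cm.
With Z = 2, ρ = Z·M/(N_A·a³) = 2 × 137.3 / (6.022 × 10²³ × 1.276 × 10^-22) = 3.573 g/cm³ = 3570 kg/m³.

3570 kg/m³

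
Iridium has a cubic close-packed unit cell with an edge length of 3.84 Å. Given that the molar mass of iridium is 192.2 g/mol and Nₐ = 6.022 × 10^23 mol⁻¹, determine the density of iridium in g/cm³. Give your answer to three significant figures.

An FCC unit cell contains Z = 4 atoms.
Cell volume: a³ = (3.84 Å)³ = (3.840 × 10^-8 cm)³ = 5.662 × 10^-23 cm³.
ρ = Z·M/(N_A·a³) = 4 × 192.2 / (6.022 × 10²³ × 5.662 × 10^-23) = 22.55 g/cm³.

22.5 g/cm³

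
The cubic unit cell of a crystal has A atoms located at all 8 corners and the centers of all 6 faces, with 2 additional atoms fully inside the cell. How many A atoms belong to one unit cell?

6

Corner atoms are shared by 8 cells (1/8 each), face atoms by 2 (1/2 each), interior atoms are unshared.
Net atoms = 8 × 1/8 + 6 × 1/2 + 2 = 1 + 3 + 2 = 6.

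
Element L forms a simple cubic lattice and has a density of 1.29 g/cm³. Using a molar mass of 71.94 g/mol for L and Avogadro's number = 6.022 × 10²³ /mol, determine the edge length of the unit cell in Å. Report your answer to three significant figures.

4.52 Å

With Z = 1 atom per simple cubic cell, a³ = Z·M/(N_A·ρ) = 1 × 71.94 / (6.022 × 10²³ × 1.290 g/cm³) = 9.261 × 10^-23 cm³.
a = (9.261 × 10^-23)^(1/3) = 4.524 × 10^-8 cm = 4.52 Å.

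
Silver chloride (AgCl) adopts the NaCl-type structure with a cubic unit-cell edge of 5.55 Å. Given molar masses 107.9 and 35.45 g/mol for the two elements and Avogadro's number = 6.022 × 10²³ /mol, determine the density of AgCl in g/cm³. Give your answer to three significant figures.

The NaCl-type structure contains Z = 4 formula units per cell; M(AgCl) = 107.9 + 35.45 = 143.35 g/mol.
a³ = (5.550 × 10^-8 cm)³ = 1.710 × 10^-22 cm³.
ρ = 4 × 143.35 / (6.022 × 10²³ × 1.710 × 10^-22) = 5.570 g/cm³.

5.57 g/cm³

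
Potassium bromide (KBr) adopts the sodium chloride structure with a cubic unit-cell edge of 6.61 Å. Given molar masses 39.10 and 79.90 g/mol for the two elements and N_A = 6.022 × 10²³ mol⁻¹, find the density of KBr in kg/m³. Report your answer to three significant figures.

2740 kg/m³

The sodium chloride structure contains Z = 4 formula units per cell; M(KBr) = 39.10 + 79.90 = 119.0 g/mol.
a³ = (6.610 × 10^-8 cm)³ = 2.888 × 10^-22 cm³.
ρ = 4 × 119.0 / (6.022 × 10²³ × 2.888 × 10^-22) = 2.737 g/cm³ = 2740 kg/m³.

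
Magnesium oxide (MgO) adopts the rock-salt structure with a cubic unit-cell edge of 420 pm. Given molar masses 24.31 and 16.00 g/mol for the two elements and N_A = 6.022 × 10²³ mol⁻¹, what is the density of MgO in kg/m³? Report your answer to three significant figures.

The rock-salt structure contains Z = 4 formula units per cell; M(MgO) = 24.31 + 16.00 = 40.31 g/mol.
a³ = (4.200 × 10^-8 cm)³ = 7.409 × 10^-23 cm³.
ρ = 4 × 40.31 / (6.022 × 10²³ × 7.409 × 10^-23) = 3.614 g/cm³ = 3610 kg/m³.

3610 kg/m³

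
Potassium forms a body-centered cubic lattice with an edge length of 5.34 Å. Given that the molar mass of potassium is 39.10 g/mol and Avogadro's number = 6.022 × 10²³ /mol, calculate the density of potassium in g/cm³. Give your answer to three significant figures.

0.853 g/cm³

A BCC unit cell contains Z = 2 atoms.
Cell volume: a³ = (5.34 Å)³ = (5.340 × 10^-8 cm)³ = 1.523 × 10^-22 cm³.
ρ = Z·M/(N_A·a³) = 2 × 39.10 / (6.022 × 10²³ × 1.523 × 10^-22) = 0.8528 g/cm³.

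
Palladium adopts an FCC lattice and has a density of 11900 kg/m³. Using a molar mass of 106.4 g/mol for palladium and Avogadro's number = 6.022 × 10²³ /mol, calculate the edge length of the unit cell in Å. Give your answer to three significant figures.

With Z = 4 atoms per FCC cell, a³ = Z·M/(N_A·ρ) = 4 × 106.4 / (6.022 × 10²³ × 11.90 g/cm³) = 5.939 × 10^-23 cm³.
a = (5.939 × 10^-23)^(1/3) = 3.902 × 10^-8 cm = 3.90 Å.

3.90 Å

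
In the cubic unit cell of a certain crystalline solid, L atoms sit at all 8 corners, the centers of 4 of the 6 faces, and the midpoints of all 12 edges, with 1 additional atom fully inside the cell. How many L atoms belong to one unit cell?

7

Corner atoms are shared by 8 cells (1/8 each), face atoms by 2 (1/2 each), edge atoms by 4 (1/4 each), interior atoms are unshared.
Net atoms = 8 × 1/8 + 4 × 1/2 + 12 × 1/4 + 1 = 1 + 2 + 3 + 1 = 7.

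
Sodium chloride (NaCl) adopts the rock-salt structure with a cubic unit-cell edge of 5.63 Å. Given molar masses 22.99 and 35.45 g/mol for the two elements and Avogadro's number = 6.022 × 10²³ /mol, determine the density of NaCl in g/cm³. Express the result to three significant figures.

2.18 g/cm³

The rock-salt structure contains Z = 4 formula units per cell; M(NaCl) = 22.99 + 35.45 = 58.44 g/mol.
a³ = (5.630 × 10^-8 cm)³ = 1.785 × 10^-22 cm³.
ρ = 4 × 58.44 / (6.022 × 10²³ × 1.785 × 10^-22) = 2.175 g/cm³.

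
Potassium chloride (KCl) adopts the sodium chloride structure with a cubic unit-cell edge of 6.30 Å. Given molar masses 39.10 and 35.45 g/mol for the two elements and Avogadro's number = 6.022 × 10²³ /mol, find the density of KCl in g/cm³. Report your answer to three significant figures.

The sodium chloride structure contains Z = 4 formula units per cell; M(KCl) = 39.10 + 35.45 = 74.55 g/mol.
a³ = (6.300 × 10^-8 cm)³ = 2.500 × 10^-22 cm³.
ρ = 4 × 74.55 / (6.022 × 10²³ × 2.500 × 10^-22) = 1.980 g/cm³.

1.98 g/cm³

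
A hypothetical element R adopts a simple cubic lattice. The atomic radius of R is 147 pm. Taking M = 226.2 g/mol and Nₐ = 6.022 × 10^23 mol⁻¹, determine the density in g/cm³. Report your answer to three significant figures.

In a simple cubic lattice, atoms touch along the cell edge, so a = 2r, giving a = 294.0 pm = 2.940 × 10^-8 cm.
With Z = 1, ρ = Z·M/(N_A·a³) = 1 × 226.2 / (6.022 × 10²³ × 2.541 × 10^-23) = 14.78 g/cm³.

14.8 g/cm³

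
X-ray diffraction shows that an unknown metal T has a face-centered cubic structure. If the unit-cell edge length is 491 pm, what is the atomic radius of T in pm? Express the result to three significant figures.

174 pm

In an FCC lattice, atoms touch along the face diagonal, so √2·a = 4r.
r = √2·a/4 = 1.4142 × 491 / 4 = 174 pm.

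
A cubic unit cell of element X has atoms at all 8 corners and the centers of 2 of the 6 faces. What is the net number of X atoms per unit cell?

Corner atoms are shared by 8 cells (1/8 each), face atoms by 2 (1/2 each).
Net atoms = 8 × 1/8 + 2 × 1/2 = 1 + 1 = 2.

2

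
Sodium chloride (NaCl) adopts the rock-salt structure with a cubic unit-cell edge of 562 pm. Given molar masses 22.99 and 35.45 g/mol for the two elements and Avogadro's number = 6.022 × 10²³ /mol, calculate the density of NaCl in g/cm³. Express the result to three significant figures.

2.19 g/cm³

The rock-salt structure contains Z = 4 formula units per cell; M(NaCl) = 22.99 + 35.45 = 58.44 g/mol.
a³ = (5.620 × 10^-8 cm)³ = 1.775 × 10^-22 cm³.
ρ = 4 × 58.44 / (6.022 × 10²³ × 1.775 × 10^-22) = 2.187 g/cm³.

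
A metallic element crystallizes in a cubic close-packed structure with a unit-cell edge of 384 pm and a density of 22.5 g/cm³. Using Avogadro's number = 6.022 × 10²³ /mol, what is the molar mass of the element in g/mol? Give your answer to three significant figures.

An FCC cell has Z = 4 atoms; a = 3.840 × 10^-8 cm.
M = ρ·N_A·a³/Z = 22.5 × 6.022 × 10²³ × 5.662 × 10^-23 / 4 = 192 g/mol.

192 g/mol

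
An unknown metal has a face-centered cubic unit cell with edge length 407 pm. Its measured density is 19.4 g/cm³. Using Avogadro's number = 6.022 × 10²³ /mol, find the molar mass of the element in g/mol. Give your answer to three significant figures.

An FCC cell has Z = 4 atoms; a = 4.070 × 10^-8 cm.
M = ρ·N_A·a³/Z = 19.4 × 6.022 × 10²³ × 6.742 × 10^-23 / 4 = 197 g/mol.

197 g/mol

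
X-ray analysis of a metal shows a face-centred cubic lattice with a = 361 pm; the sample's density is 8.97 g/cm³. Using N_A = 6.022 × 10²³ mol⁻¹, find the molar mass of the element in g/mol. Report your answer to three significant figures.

An FCC cell has Z = 4 atoms; a = 3.610 × 10^-8 cm.
M = ρ·N_A·a³/Z = 8.97 × 6.022 × 10²³ × 4.705 × 10^-23 / 4 = 63.5 g/mol.

63.5 g/mol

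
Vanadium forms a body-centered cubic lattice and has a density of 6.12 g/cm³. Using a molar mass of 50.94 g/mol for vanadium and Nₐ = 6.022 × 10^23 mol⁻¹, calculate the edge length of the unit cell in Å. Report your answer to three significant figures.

With Z = 2 atoms per BCC cell, a³ = Z·M/(N_A·ρ) = 2 × 50.94 / (6.022 × 10²³ × 6.120 g/cm³) = 2.764 × 10^-23 cm³.
a = (2.764 × 10^-23)^(1/3) = 3.024 × 10^-8 cm = 3.02 Å.

3.02 Å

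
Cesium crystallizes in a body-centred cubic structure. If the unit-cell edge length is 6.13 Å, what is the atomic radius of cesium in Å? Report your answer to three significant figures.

In a BCC lattice, atoms touch along the body diagonal, so √3·a = 4r.
r = √3·a/4 = 1.7321 × 6.13 / 4 = 2.65 Å.

2.65 Å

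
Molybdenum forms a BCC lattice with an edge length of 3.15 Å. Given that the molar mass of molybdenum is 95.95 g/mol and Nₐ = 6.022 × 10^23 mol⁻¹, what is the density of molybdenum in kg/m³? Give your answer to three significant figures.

10200 kg/m³

A BCC unit cell contains Z = 2 atoms.
Cell volume: a³ = (3.15 Å)³ = (3.150 × 10^-8 cm)³ = 3.126 × 10^-23 cm³.
ρ = Z·M/(N_A·a³) = 2 × 95.95 / (6.022 × 10²³ × 3.126 × 10^-23) = 10.20 g/cm³ = 10200 kg/m³.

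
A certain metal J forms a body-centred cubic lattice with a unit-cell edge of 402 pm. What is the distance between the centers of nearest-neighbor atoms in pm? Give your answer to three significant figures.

In a BCC structure, atoms touch along the body diagonal, so √3·a = 4r; the nearest-neighbor distance equals 2r = 0.8660·a.
d = 0.8660 × 402 = 348 pm.

348 pm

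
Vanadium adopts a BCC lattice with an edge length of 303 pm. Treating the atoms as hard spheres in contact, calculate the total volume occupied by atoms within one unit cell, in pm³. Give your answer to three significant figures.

In a BCC lattice atoms touch along the body diagonal, so √3·a = 4r, so r = 0.4330a = 131.2 pm.
V_atoms = Z × (4/3)πr³ = 2 × (4/3)π × (131.2)³ = 1.89 × 10^7 pm³.

1.89 × 10^7 pm³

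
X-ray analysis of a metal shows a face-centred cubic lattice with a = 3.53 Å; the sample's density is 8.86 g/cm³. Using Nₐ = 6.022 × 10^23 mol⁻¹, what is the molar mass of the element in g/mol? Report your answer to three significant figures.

58.7 g/mol

An FCC cell has Z = 4 atoms; a = 3.530 × 10^-8 cm.
M = ρ·N_A·a³/Z = 8.86 × 6.022 × 10²³ × 4.399 × 10^-23 / 4 = 58.7 g/mol.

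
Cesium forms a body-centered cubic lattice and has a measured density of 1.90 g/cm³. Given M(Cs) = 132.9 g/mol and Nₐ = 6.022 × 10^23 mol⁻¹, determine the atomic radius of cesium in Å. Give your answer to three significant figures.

For a BCC cell (Z = 2), a³ = Z·M/(N_A·ρ) = 2 × 132.9 / (6.022 × 10²³ × 1.900) = 2.323 × 10^-22 cm³, so a = 6.147 × 10^-8 cm = 6.147 Å.
Atoms touch along the body diagonal, so √3·a = 4r, so r = 0.4330 × a = 2.66 Å.

2.66 Å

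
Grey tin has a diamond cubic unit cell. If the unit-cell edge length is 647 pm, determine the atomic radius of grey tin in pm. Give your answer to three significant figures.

140 pm

In a diamond cubic lattice, nearest neighbors lie along the body diagonal with √3·a = 8r.
r = √3·a/8 = 1.7321 × 647 / 8 = 140 pm.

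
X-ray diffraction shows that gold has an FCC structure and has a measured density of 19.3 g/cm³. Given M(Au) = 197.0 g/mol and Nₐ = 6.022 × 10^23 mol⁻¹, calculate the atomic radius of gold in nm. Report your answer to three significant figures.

For an FCC cell (Z = 4), a³ = Z·M/(N_A·ρ) = 4 × 197.0 / (6.022 × 10²³ × 19.30) = 6.780 × 10^-23 cm³, so a = 4.078 × 10^-8 cm = 0.4078 nm.
Atoms touch along the face diagonal, so √2·a = 4r, so r = 0.3536 × a = 0.144 nm.

0.144 nm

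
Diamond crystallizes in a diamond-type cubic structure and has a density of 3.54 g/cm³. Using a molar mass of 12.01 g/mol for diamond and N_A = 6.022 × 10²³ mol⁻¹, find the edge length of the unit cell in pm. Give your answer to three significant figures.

356 pm

With Z = 8 atoms per diamond cubic cell, a³ = Z·M/(N_A·ρ) = 8 × 12.01 / (6.022 × 10²³ × 3.540 g/cm³) = 4.507 × 10^-23 cm³.
a = (4.507 × 10^-23)^(1/3) = 3.559 × 10^-8 cm = 356 pm.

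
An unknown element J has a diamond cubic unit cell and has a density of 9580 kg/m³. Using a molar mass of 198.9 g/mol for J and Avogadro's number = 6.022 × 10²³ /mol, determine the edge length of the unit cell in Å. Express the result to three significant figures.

With Z = 8 atoms per diamond cubic cell, a³ = Z·M/(N_A·ρ) = 8 × 198.9 / (6.022 × 10²³ × 9.580 g/cm³) = 2.758 × 10^-22 cm³.
a = (2.758 × 10^-22)^(1/3) = 6.509 × 10^-8 cm = 6.51 Å.

6.51 Å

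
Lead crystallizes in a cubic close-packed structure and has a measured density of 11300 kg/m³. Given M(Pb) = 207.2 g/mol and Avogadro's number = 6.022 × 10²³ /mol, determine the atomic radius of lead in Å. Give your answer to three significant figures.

1.75 Å

For an FCC cell (Z = 4), a³ = Z·M/(N_A·ρ) = 4 × 207.2 / (6.022 × 10²³ × 11.30) = 1.218 × 10^-22 cm³, so a = 4.957 × 10^-8 cm = 4.957 Å.
Atoms touch along the face diagonal, so √2·a = 4r, so r = 0.3536 × a = 1.75 Å.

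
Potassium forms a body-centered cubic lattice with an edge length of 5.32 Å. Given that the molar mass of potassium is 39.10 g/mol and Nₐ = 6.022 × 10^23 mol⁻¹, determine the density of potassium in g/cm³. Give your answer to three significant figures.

A BCC unit cell contains Z = 2 atoms.
Cell volume: a³ = (5.32 Å)³ = (5.320 × 10^-8 cm)³ = 1.506 × 10^-22 cm³.
ρ = Z·M/(N_A·a³) = 2 × 39.10 / (6.022 × 10²³ × 1.506 × 10^-22) = 0.8624 g/cm³.

0.862 g/cm³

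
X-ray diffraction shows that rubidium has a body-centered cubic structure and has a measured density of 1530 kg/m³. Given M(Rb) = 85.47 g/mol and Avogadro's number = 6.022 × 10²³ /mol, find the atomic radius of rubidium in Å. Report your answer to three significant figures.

2.47 Å

For a BCC cell (Z = 2), a³ = Z·M/(N_A·ρ) = 2 × 85.47 / (6.022 × 10²³ × 1.530) = 1.855 × 10^-22 cm³, so a = 5.703 × 10^-8 cm = 5.703 Å.
Atoms touch along the body diagonal, so √3·a = 4r, so r = 0.4330 × a = 2.47 Å.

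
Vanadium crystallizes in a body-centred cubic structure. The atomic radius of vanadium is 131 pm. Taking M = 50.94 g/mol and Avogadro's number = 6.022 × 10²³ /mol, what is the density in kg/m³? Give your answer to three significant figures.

In a BCC lattice, atoms touch along the body diagonal, so √3·a = 4r, giving a = 302.5 pm = 3.025 × 10^-8 cm.
With Z = 2, ρ = Z·M/(N_A·a³) = 2 × 50.94 / (6.022 × 10²³ × 2.769 × 10^-23) = 6.110 g/cm³ = 6110 kg/m³.

6110 kg/m³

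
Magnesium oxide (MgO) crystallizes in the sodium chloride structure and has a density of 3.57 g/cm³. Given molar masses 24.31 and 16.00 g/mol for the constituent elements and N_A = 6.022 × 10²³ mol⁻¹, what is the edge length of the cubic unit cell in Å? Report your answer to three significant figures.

M(MgO) = 40.31 g/mol; Z = 4 formula units per cell.
a³ = Z·M/(N_A·ρ) = 4 × 40.31 / (6.022 × 10²³ × 3.57) = 7.500 × 10^-23 cm³, so a = 4.217 × 10^-8 cm = 4.22 Å.

4.22 Å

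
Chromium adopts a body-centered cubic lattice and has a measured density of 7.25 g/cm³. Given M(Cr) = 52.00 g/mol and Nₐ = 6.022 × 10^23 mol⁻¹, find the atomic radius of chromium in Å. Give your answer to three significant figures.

1.25 Å

For a BCC cell (Z = 2), a³ = Z·M/(N_A·ρ) = 2 × 52.00 / (6.022 × 10²³ × 7.250) = 2.382 × 10^-23 cm³, so a = 2.877 × 10^-8 cm = 2.877 Å.
Atoms touch along the body diagonal, so √3·a = 4r, so r = 0.4330 × a = 1.25 Å.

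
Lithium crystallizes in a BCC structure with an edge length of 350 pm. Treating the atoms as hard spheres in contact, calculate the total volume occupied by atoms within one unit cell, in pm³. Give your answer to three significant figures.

2.92 × 10^7 pm³

In a BCC lattice atoms touch along the body diagonal, so √3·a = 4r, so r = 0.4330a = 151.6 pm.
V_atoms = Z × (4/3)πr³ = 2 × (4/3)π × (151.6)³ = 2.92 × 10^7 pm³.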